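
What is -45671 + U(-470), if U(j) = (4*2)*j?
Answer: -49431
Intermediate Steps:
U(j) = 8*j
-45671 + U(-470) = -45671 + 8*(-470) = -45671 - 3760 = -49431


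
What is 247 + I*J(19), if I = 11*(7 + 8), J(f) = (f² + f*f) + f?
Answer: 122512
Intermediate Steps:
J(f) = f + 2*f² (J(f) = (f² + f²) + f = 2*f² + f = f + 2*f²)
I = 165 (I = 11*15 = 165)
247 + I*J(19) = 247 + 165*(19*(1 + 2*19)) = 247 + 165*(19*(1 + 38)) = 247 + 165*(19*39) = 247 + 165*741 = 247 + 122265 = 122512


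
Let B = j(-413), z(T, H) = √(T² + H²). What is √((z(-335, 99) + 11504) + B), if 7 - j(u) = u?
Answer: √(11924 + √122026) ≈ 110.79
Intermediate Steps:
j(u) = 7 - u
z(T, H) = √(H² + T²)
B = 420 (B = 7 - 1*(-413) = 7 + 413 = 420)
√((z(-335, 99) + 11504) + B) = √((√(99² + (-335)²) + 11504) + 420) = √((√(9801 + 112225) + 11504) + 420) = √((√122026 + 11504) + 420) = √((11504 + √122026) + 420) = √(11924 + √122026)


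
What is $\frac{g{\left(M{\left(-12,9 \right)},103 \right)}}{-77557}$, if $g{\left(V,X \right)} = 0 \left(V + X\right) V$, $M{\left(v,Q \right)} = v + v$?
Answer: $0$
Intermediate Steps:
$M{\left(v,Q \right)} = 2 v$
$g{\left(V,X \right)} = 0$ ($g{\left(V,X \right)} = 0 V = 0$)
$\frac{g{\left(M{\left(-12,9 \right)},103 \right)}}{-77557} = \frac{0}{-77557} = 0 \left(- \frac{1}{77557}\right) = 0$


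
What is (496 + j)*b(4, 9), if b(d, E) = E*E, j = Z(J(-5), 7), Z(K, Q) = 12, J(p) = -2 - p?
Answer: 41148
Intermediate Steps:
j = 12
b(d, E) = E²
(496 + j)*b(4, 9) = (496 + 12)*9² = 508*81 = 41148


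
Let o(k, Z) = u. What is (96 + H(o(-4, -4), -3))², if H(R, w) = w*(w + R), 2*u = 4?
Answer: 9801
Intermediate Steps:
u = 2 (u = (½)*4 = 2)
o(k, Z) = 2
H(R, w) = w*(R + w)
(96 + H(o(-4, -4), -3))² = (96 - 3*(2 - 3))² = (96 - 3*(-1))² = (96 + 3)² = 99² = 9801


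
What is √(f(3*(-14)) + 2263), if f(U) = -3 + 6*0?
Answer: 2*√565 ≈ 47.539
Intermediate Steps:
f(U) = -3 (f(U) = -3 + 0 = -3)
√(f(3*(-14)) + 2263) = √(-3 + 2263) = √2260 = 2*√565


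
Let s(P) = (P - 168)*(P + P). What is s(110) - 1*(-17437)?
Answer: 4677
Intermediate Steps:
s(P) = 2*P*(-168 + P) (s(P) = (-168 + P)*(2*P) = 2*P*(-168 + P))
s(110) - 1*(-17437) = 2*110*(-168 + 110) - 1*(-17437) = 2*110*(-58) + 17437 = -12760 + 17437 = 4677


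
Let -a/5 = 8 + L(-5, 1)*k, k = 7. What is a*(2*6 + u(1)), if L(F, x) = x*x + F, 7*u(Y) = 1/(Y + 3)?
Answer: 8425/7 ≈ 1203.6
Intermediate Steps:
u(Y) = 1/(7*(3 + Y)) (u(Y) = 1/(7*(Y + 3)) = 1/(7*(3 + Y)))
L(F, x) = F + x**2 (L(F, x) = x**2 + F = F + x**2)
a = 100 (a = -5*(8 + (-5 + 1**2)*7) = -5*(8 + (-5 + 1)*7) = -5*(8 - 4*7) = -5*(8 - 28) = -5*(-20) = 100)
a*(2*6 + u(1)) = 100*(2*6 + 1/(7*(3 + 1))) = 100*(12 + (1/7)/4) = 100*(12 + (1/7)*(1/4)) = 100*(12 + 1/28) = 100*(337/28) = 8425/7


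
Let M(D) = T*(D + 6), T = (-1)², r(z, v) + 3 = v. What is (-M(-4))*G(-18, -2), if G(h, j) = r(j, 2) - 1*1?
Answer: 4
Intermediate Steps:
r(z, v) = -3 + v
T = 1
M(D) = 6 + D (M(D) = 1*(D + 6) = 1*(6 + D) = 6 + D)
G(h, j) = -2 (G(h, j) = (-3 + 2) - 1*1 = -1 - 1 = -2)
(-M(-4))*G(-18, -2) = -(6 - 4)*(-2) = -1*2*(-2) = -2*(-2) = 4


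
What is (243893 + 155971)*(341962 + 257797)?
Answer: 239822032776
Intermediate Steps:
(243893 + 155971)*(341962 + 257797) = 399864*599759 = 239822032776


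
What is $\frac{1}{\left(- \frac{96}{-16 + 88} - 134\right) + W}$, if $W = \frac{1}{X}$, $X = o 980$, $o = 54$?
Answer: $- \frac{52920}{7161839} \approx -0.0073892$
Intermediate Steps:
$X = 52920$ ($X = 54 \cdot 980 = 52920$)
$W = \frac{1}{52920} \approx 1.8896 \cdot 10^{-5}$
$\frac{1}{\left(- \frac{96}{-16 + 88} - 134\right) + W} = \frac{1}{\left(- \frac{96}{-16 + 88} - 134\right) + \frac{1}{52920}} = \frac{1}{\left(- \frac{96}{72} - 134\right) + \frac{1}{52920}} = \frac{1}{\left(\left(-96\right) \frac{1}{72} - 134\right) + \frac{1}{52920}} = \frac{1}{\left(- \frac{4}{3} - 134\right) + \frac{1}{52920}} = \frac{1}{- \frac{406}{3} + \frac{1}{52920}} = \frac{1}{- \frac{7161839}{52920}} = - \frac{52920}{7161839}$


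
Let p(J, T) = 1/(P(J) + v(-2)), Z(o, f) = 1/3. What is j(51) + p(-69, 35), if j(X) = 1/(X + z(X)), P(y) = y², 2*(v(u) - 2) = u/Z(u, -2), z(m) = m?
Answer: 143/14280 ≈ 0.010014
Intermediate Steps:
Z(o, f) = ⅓
v(u) = 2 + 3*u/2 (v(u) = 2 + (u/(⅓))/2 = 2 + (u*3)/2 = 2 + (3*u)/2 = 2 + 3*u/2)
p(J, T) = 1/(-1 + J²) (p(J, T) = 1/(J² + (2 + (3/2)*(-2))) = 1/(J² + (2 - 3)) = 1/(J² - 1) = 1/(-1 + J²))
j(X) = 1/(2*X) (j(X) = 1/(X + X) = 1/(2*X))
j(51) + p(-69, 35) = (½)/51 + 1/(-1 + (-69)²) = (½)*(1/51) + 1/(-1 + 4761) = 1/102 + 1/4760 = 143/14280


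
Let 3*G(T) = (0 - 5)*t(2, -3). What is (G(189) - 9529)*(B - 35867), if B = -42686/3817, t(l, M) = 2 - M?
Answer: 3918328279300/11451 ≈ 3.4218e+8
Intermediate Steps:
B = -42686/3817 (B = -42686*1/3817 = -42686/3817 ≈ -11.183)
G(T) = -25/3 (G(T) = ((0 - 5)*(2 - 1*(-3)))/3 = (-5*(2 + 3))/3 = (-5*5)/3 = (1/3)*(-25) = -25/3)
(G(189) - 9529)*(B - 35867) = (-25/3 - 9529)*(-42686/3817 - 35867) = -28612/3*(-136947025/3817) = 3918328279300/11451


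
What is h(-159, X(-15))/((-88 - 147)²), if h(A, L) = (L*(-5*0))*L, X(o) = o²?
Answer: 0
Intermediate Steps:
h(A, L) = 0 (h(A, L) = (L*0)*L = 0*L = 0)
h(-159, X(-15))/((-88 - 147)²) = 0/((-88 - 147)²) = 0/((-235)²) = 0/55225 = 0*(1/55225) = 0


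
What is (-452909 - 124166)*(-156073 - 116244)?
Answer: 157147332775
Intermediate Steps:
(-452909 - 124166)*(-156073 - 116244) = -577075*(-272317) = 157147332775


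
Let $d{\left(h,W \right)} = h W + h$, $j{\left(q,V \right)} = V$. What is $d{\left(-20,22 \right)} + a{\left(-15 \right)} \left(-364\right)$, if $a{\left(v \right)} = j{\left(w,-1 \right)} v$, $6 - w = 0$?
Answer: $-5920$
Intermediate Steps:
$w = 6$ ($w = 6 - 0 = 6 + 0 = 6$)
$d{\left(h,W \right)} = h + W h$ ($d{\left(h,W \right)} = W h + h = h + W h$)
$a{\left(v \right)} = - v$
$d{\left(-20,22 \right)} + a{\left(-15 \right)} \left(-364\right) = - 20 \left(1 + 22\right) + \left(-1\right) \left(-15\right) \left(-364\right) = \left(-20\right) 23 + 15 \left(-364\right) = -460 - 5460 = -5920$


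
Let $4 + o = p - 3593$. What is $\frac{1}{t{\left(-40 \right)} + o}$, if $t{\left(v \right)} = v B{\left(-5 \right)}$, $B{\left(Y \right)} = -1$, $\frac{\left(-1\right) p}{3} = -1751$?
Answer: $\frac{1}{1696} \approx 0.00058962$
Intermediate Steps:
$p = 5253$ ($p = \left(-3\right) \left(-1751\right) = 5253$)
$t{\left(v \right)} = - v$ ($t{\left(v \right)} = v \left(-1\right) = - v$)
$o = 1656$ ($o = -4 + \left(5253 - 3593\right) = -4 + 1660 = 1656$)
$\frac{1}{t{\left(-40 \right)} + o} = \frac{1}{\left(-1\right) \left(-40\right) + 1656} = \frac{1}{40 + 1656} = \frac{1}{1696}$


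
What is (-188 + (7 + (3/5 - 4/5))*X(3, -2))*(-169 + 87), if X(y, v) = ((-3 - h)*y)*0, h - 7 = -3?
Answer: 15416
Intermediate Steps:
h = 4 (h = 7 - 3 = 4)
X(y, v) = 0 (X(y, v) = ((-3 - 1*4)*y)*0 = ((-3 - 4)*y)*0 = -7*y*0 = 0)
(-188 + (7 + (3/5 - 4/5))*X(3, -2))*(-169 + 87) = (-188 + (7 + (3/5 - 4/5))*0)*(-169 + 87) = (-188 + (7 + (3*(⅕) - 4*⅕))*0)*(-82) = (-188 + (7 + (⅗ - ⅘))*0)*(-82) = (-188 + (7 - ⅕)*0)*(-82) = (-188 + (34/5)*0)*(-82) = (-188 + 0)*(-82) = -188*(-82) = 15416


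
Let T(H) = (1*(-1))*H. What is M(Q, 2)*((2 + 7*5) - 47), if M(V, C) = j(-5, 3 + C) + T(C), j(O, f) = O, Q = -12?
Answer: 70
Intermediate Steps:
T(H) = -H
M(V, C) = -5 - C
M(Q, 2)*((2 + 7*5) - 47) = (-5 - 1*2)*((2 + 7*5) - 47) = (-5 - 2)*((2 + 35) - 47) = -7*(37 - 47) = -7*(-10) = 70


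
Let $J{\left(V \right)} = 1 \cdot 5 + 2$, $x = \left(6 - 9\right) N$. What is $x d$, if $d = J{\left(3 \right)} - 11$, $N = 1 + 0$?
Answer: $12$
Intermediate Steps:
$N = 1$
$x = -3$ ($x = \left(6 - 9\right) 1 = \left(-3\right) 1 = -3$)
$J{\left(V \right)} = 7$ ($J{\left(V \right)} = 5 + 2 = 7$)
$d = -4$ ($d = 7 - 11 = -4$)
$x d = \left(-3\right) \left(-4\right) = 12$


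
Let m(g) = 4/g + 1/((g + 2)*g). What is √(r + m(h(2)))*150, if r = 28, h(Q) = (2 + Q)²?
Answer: 25*√16274/4 ≈ 797.31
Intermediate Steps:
m(g) = 4/g + 1/(g*(2 + g)) (m(g) = 4/g + 1/((2 + g)*g) = 4/g + 1/(g*(2 + g)))
√(r + m(h(2)))*150 = √(28 + (9 + 4*(2 + 2)²)/(((2 + 2)²)*(2 + (2 + 2)²)))*150 = √(28 + (9 + 4*4²)/((4²)*(2 + 4²)))*150 = √(28 + (9 + 4*16)/(16*(2 + 16)))*150 = √(28 + (1/16)*(9 + 64)/18)*150 = √(28 + (1/16)*(1/18)*73)*150 = √(28 + 73/288)*150 = √(8137/288)*150 = (√16274/24)*150 = 25*√16274/4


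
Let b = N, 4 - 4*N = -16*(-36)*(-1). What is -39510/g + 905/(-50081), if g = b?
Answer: -395766307/1452349 ≈ -272.50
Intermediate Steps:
N = 145 (N = 1 - (-16*(-36))*(-1)/4 = 1 - 144*(-1) = 1 - ¼*(-576) = 1 + 144 = 145)
b = 145
g = 145
-39510/g + 905/(-50081) = -39510/145 + 905/(-50081) = -39510*1/145 + 905*(-1/50081) = -7902/29 - 905/50081 = -395766307/1452349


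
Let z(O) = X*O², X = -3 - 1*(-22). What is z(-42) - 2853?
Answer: 30663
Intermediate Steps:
X = 19 (X = -3 + 22 = 19)
z(O) = 19*O²
z(-42) - 2853 = 19*(-42)² - 2853 = 19*1764 - 2853 = 33516 - 2853 = 30663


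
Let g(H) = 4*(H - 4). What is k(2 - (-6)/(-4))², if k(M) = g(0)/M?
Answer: 1024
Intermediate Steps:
g(H) = -16 + 4*H (g(H) = 4*(-4 + H) = -16 + 4*H)
k(M) = -16/M (k(M) = (-16 + 4*0)/M = (-16 + 0)/M = -16/M)
k(2 - (-6)/(-4))² = (-16/(2 - (-6)/(-4)))² = (-16/(2 - (-6)*(-1)/4))² = (-16/(2 - 1*3/2))² = (-16/(2 - 3/2))² = (-16/½)² = (-16*2)² = (-32)² = 1024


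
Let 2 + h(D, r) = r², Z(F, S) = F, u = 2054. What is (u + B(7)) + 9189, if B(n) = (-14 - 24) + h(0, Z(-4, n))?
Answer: 11219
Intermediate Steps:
h(D, r) = -2 + r²
B(n) = -24 (B(n) = (-14 - 24) + (-2 + (-4)²) = -38 + (-2 + 16) = -38 + 14 = -24)
(u + B(7)) + 9189 = (2054 - 24) + 9189 = 2030 + 9189 = 11219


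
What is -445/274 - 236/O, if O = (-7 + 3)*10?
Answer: 2929/685 ≈ 4.2759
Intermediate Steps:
O = -40 (O = -4*10 = -40)
-445/274 - 236/O = -445/274 - 236/(-40) = -445*1/274 - 236*(-1/40) = -445/274 + 59/10 = 2929/685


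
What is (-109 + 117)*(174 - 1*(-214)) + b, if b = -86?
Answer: 3018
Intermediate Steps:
(-109 + 117)*(174 - 1*(-214)) + b = (-109 + 117)*(174 - 1*(-214)) - 86 = 8*(174 + 214) - 86 = 8*388 - 86 = 3104 - 86 = 3018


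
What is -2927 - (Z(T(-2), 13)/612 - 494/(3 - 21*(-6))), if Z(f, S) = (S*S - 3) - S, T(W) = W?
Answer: -1508485/516 ≈ -2923.4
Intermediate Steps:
Z(f, S) = -3 + S² - S (Z(f, S) = (S² - 3) - S = (-3 + S²) - S = -3 + S² - S)
-2927 - (Z(T(-2), 13)/612 - 494/(3 - 21*(-6))) = -2927 - ((-3 + 13² - 1*13)/612 - 494/(3 - 21*(-6))) = -2927 - ((-3 + 169 - 13)*(1/612) - 494/(3 + 126)) = -2927 - (153*(1/612) - 494/129) = -2927 - (¼ - 494*1/129) = -2927 - (¼ - 494/129) = -2927 - 1*(-1847/516) = -2927 + 1847/516 = -1508485/516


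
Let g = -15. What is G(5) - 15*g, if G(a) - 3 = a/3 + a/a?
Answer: 692/3 ≈ 230.67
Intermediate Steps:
G(a) = 4 + a/3 (G(a) = 3 + (a/3 + a/a) = 3 + (a*(⅓) + 1) = 3 + (a/3 + 1) = 3 + (1 + a/3) = 4 + a/3)
G(5) - 15*g = (4 + (⅓)*5) - 15*(-15) = (4 + 5/3) + 225 = 17/3 + 225 = 692/3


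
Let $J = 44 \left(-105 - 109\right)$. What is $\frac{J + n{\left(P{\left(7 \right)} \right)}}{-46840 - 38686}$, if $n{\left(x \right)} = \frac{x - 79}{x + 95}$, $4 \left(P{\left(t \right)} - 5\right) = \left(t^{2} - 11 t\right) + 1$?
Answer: $\frac{3512491}{31901198} \approx 0.11011$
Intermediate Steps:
$J = -9416$ ($J = 44 \left(-214\right) = -9416$)
$P{\left(t \right)} = \frac{21}{4} - \frac{11 t}{4} + \frac{t^{2}}{4}$ ($P{\left(t \right)} = 5 + \frac{\left(t^{2} - 11 t\right) + 1}{4} = 5 + \frac{1 + t^{2} - 11 t}{4} = 5 + \left(\frac{1}{4} - \frac{11 t}{4} + \frac{t^{2}}{4}\right) = \frac{21}{4} - \frac{11 t}{4} + \frac{t^{2}}{4}$)
$n{\left(x \right)} = \frac{-79 + x}{95 + x}$
$\frac{J + n{\left(P{\left(7 \right)} \right)}}{-46840 - 38686} = \frac{-9416 + \frac{-79 + \left(\frac{21}{4} - \frac{77}{4} + \frac{7^{2}}{4}\right)}{95 + \left(\frac{21}{4} - \frac{77}{4} + \frac{7^{2}}{4}\right)}}{-46840 - 38686} = \frac{-9416 + \frac{-79 + \left(\frac{21}{4} - \frac{77}{4} + \frac{1}{4} \cdot 49\right)}{95 + \left(\frac{21}{4} - \frac{77}{4} + \frac{1}{4} \cdot 49\right)}}{-85526} = \left(-9416 + \frac{-79 + \left(\frac{21}{4} - \frac{77}{4} + \frac{49}{4}\right)}{95 + \left(\frac{21}{4} - \frac{77}{4} + \frac{49}{4}\right)}\right) \left(- \frac{1}{85526}\right) = \left(-9416 + \frac{-79 - \frac{7}{4}}{95 - \frac{7}{4}}\right) \left(- \frac{1}{85526}\right) = \left(-9416 + \frac{1}{\frac{373}{4}} \left(- \frac{323}{4}\right)\right) \left(- \frac{1}{85526}\right) = \left(-9416 + \frac{4}{373} \left(- \frac{323}{4}\right)\right) \left(- \frac{1}{85526}\right) = \left(-9416 - \frac{323}{373}\right) \left(- \frac{1}{85526}\right) = \left(- \frac{3512491}{373}\right) \left(- \frac{1}{85526}\right) = \frac{3512491}{31901198}$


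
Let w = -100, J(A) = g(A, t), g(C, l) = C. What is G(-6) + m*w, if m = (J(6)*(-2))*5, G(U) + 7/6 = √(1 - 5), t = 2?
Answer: 35993/6 + 2*I ≈ 5998.8 + 2.0*I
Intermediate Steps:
J(A) = A
G(U) = -7/6 + 2*I (G(U) = -7/6 + √(1 - 5) = -7/6 + √(-4) = -7/6 + 2*I)
m = -60 (m = (6*(-2))*5 = -12*5 = -60)
G(-6) + m*w = (-7/6 + 2*I) - 60*(-100) = (-7/6 + 2*I) + 6000 = 35993/6 + 2*I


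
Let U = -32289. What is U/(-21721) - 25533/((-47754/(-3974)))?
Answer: -17479742726/8232259 ≈ -2123.3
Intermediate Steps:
U/(-21721) - 25533/((-47754/(-3974))) = -32289/(-21721) - 25533/((-47754/(-3974))) = -32289*(-1/21721) - 25533/((-47754*(-1/3974))) = 32289/21721 - 25533/23877/1987 = 32289/21721 - 25533*1987/23877 = 32289/21721 - 5637119/2653 = -17479742726/8232259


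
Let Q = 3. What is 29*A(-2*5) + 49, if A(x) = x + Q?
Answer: -154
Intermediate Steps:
A(x) = 3 + x (A(x) = x + 3 = 3 + x)
29*A(-2*5) + 49 = 29*(3 - 2*5) + 49 = 29*(3 - 10) + 49 = 29*(-7) + 49 = -203 + 49 = -154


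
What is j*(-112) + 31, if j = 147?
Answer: -16433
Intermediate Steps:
j*(-112) + 31 = 147*(-112) + 31 = -16464 + 31 = -16433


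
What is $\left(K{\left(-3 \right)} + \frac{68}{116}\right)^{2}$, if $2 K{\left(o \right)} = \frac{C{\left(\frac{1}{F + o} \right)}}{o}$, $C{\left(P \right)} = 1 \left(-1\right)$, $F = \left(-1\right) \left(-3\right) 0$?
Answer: $\frac{17161}{30276} \approx 0.56682$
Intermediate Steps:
$F = 0$ ($F = 3 \cdot 0 = 0$)
$C{\left(P \right)} = -1$
$K{\left(o \right)} = - \frac{1}{2 o}$ ($K{\left(o \right)} = \frac{\left(-1\right) \frac{1}{o}}{2} = - \frac{1}{2 o}$)
$\left(K{\left(-3 \right)} + \frac{68}{116}\right)^{2} = \left(- \frac{1}{2 \left(-3\right)} + \frac{68}{116}\right)^{2} = \left(\left(- \frac{1}{2}\right) \left(- \frac{1}{3}\right) + 68 \cdot \frac{1}{116}\right)^{2} = \left(\frac{1}{6} + \frac{17}{29}\right)^{2} = \left(\frac{131}{174}\right)^{2} = \frac{17161}{30276}$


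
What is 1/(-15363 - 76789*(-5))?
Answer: 1/368582 ≈ 2.7131e-6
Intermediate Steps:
1/(-15363 - 76789*(-5)) = 1/(-15363 + 383945) = 1/368582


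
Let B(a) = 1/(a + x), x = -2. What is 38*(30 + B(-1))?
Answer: 3382/3 ≈ 1127.3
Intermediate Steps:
B(a) = 1/(-2 + a) (B(a) = 1/(a - 2) = 1/(-2 + a))
38*(30 + B(-1)) = 38*(30 + 1/(-2 - 1)) = 38*(30 + 1/(-3)) = 38*(30 - ⅓) = 38*(89/3) = 3382/3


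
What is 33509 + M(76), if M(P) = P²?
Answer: 39285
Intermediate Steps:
33509 + M(76) = 33509 + 76² = 33509 + 5776 = 39285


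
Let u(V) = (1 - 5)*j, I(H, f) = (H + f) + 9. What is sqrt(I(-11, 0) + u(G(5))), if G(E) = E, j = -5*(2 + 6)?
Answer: sqrt(158) ≈ 12.570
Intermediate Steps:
I(H, f) = 9 + H + f
j = -40 (j = -5*8 = -40)
u(V) = 160 (u(V) = (1 - 5)*(-40) = -4*(-40) = 160)
sqrt(I(-11, 0) + u(G(5))) = sqrt((9 - 11 + 0) + 160) = sqrt(-2 + 160) = sqrt(158)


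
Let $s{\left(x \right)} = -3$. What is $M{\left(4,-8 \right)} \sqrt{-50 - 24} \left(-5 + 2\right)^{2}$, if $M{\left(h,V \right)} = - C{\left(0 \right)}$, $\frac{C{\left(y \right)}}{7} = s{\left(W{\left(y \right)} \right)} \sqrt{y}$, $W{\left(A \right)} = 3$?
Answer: $0$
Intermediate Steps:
$C{\left(y \right)} = - 21 \sqrt{y}$ ($C{\left(y \right)} = 7 \left(- 3 \sqrt{y}\right) = - 21 \sqrt{y}$)
$M{\left(h,V \right)} = 0$ ($M{\left(h,V \right)} = - \left(-21\right) \sqrt{0} = - \left(-21\right) 0 = \left(-1\right) 0 = 0$)
$M{\left(4,-8 \right)} \sqrt{-50 - 24} \left(-5 + 2\right)^{2} = 0 \sqrt{-50 - 24} \left(-5 + 2\right)^{2} = 0 \sqrt{-50 - 24} \left(-3\right)^{2} = 0 \sqrt{-50 - 24} \cdot 9 = 0 \sqrt{-74} \cdot 9 = 0 i \sqrt{74} \cdot 9 = 0 \cdot 9 = 0$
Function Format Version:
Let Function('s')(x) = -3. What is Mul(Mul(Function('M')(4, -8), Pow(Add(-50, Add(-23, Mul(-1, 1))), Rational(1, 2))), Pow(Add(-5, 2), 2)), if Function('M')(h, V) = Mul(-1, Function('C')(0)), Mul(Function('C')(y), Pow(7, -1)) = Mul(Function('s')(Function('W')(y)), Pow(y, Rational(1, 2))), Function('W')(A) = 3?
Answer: 0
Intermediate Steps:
Function('C')(y) = Mul(-21, Pow(y, Rational(1, 2))) (Function('C')(y) = Mul(7, Mul(-3, Pow(y, Rational(1, 2)))) = Mul(-21, Pow(y, Rational(1, 2))))
Function('M')(h, V) = 0 (Function('M')(h, V) = Mul(-1, Mul(-21, Pow(0, Rational(1, 2)))) = Mul(-1, Mul(-21, 0)) = Mul(-1, 0) = 0)
Mul(Mul(Function('M')(4, -8), Pow(Add(-50, Add(-23, Mul(-1, 1))), Rational(1, 2))), Pow(Add(-5, 2), 2)) = Mul(Mul(0, Pow(Add(-50, Add(-23, Mul(-1, 1))), Rational(1, 2))), Pow(Add(-5, 2), 2)) = Mul(Mul(0, Pow(Add(-50, Add(-23, -1)), Rational(1, 2))), Pow(-3, 2)) = Mul(Mul(0, Pow(Add(-50, -24), Rational(1, 2))), 9) = Mul(Mul(0, Pow(-74, Rational(1, 2))), 9) = Mul(Mul(0, Mul(I, Pow(74, Rational(1, 2)))), 9) = Mul(0, 9) = 0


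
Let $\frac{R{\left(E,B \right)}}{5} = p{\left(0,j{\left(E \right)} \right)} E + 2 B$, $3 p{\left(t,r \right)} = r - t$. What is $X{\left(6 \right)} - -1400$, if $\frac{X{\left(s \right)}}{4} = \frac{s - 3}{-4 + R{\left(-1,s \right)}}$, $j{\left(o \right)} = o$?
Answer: $\frac{242236}{173} \approx 1400.2$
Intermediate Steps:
$p{\left(t,r \right)} = - \frac{t}{3} + \frac{r}{3}$ ($p{\left(t,r \right)} = \frac{r - t}{3} = - \frac{t}{3} + \frac{r}{3}$)
$R{\left(E,B \right)} = 10 B + \frac{5 E^{2}}{3}$ ($R{\left(E,B \right)} = 5 \left(\left(\left(- \frac{1}{3}\right) 0 + \frac{E}{3}\right) E + 2 B\right) = 5 \left(\left(0 + \frac{E}{3}\right) E + 2 B\right) = 5 \left(\frac{E}{3} E + 2 B\right) = 5 \left(\frac{E^{2}}{3} + 2 B\right) = 5 \left(2 B + \frac{E^{2}}{3}\right) = 10 B + \frac{5 E^{2}}{3}$)
$X{\left(s \right)} = \frac{4 \left(-3 + s\right)}{- \frac{7}{3} + 10 s}$ ($X{\left(s \right)} = 4 \frac{s - 3}{-4 + \left(10 s + \frac{5 \left(-1\right)^{2}}{3}\right)} = 4 \frac{-3 + s}{-4 + \left(10 s + \frac{5}{3} \cdot 1\right)} = 4 \frac{-3 + s}{-4 + \left(10 s + \frac{5}{3}\right)} = 4 \frac{-3 + s}{-4 + \left(\frac{5}{3} + 10 s\right)} = 4 \frac{-3 + s}{- \frac{7}{3} + 10 s} = \frac{4 \left(-3 + s\right)}{- \frac{7}{3} + 10 s}$)
$X{\left(6 \right)} - -1400 = \frac{12 \left(-3 + 6\right)}{-7 + 30 \cdot 6} - -1400 = 12 \frac{1}{-7 + 180} \cdot 3 + 1400 = 12 \cdot \frac{1}{173} \cdot 3 + 1400 = \frac{36}{173} + 1400 = \frac{242236}{173}$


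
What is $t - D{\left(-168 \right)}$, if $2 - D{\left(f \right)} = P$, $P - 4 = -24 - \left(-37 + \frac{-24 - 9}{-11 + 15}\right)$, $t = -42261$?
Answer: $- \frac{168951}{4} \approx -42238.0$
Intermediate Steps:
$P = \frac{101}{4}$ ($P = 4 - \left(-13 + \frac{-24 - 9}{-11 + 15}\right) = 4 - \left(-13 - \frac{33}{4}\right) = 4 - - \frac{85}{4} = 4 + \left(-24 + \frac{181}{4}\right) = 4 + \frac{85}{4} = \frac{101}{4} \approx 25.25$)
$D{\left(f \right)} = - \frac{93}{4}$ ($D{\left(f \right)} = 2 - \frac{101}{4} = - \frac{93}{4}$)
$t - D{\left(-168 \right)} = -42261 - - \frac{93}{4} = -42261 + \frac{93}{4} = - \frac{168951}{4}$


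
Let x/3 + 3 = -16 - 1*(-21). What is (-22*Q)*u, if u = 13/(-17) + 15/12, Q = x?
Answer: -1089/17 ≈ -64.059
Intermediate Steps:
x = 6 (x = -9 + 3*(-16 - 1*(-21)) = -9 + 3*(-16 + 21) = -9 + 3*5 = -9 + 15 = 6)
Q = 6
u = 33/68 (u = 13*(-1/17) + 15*(1/12) = -13/17 + 5/4 = 33/68 ≈ 0.48529)
(-22*Q)*u = -22*6*(33/68) = -132*33/68 = -1089/17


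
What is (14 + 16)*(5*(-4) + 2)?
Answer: -540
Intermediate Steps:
(14 + 16)*(5*(-4) + 2) = 30*(-20 + 2) = 30*(-18) = -540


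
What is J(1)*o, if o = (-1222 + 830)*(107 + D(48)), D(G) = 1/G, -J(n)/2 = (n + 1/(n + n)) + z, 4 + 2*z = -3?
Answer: -503426/3 ≈ -1.6781e+5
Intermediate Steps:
z = -7/2 (z = -2 + (½)*(-3) = -2 - 3/2 = -7/2 ≈ -3.5000)
J(n) = 7 - 1/n - 2*n (J(n) = -2*((n + 1/(n + n)) - 7/2) = -2*((n + 1/(2*n)) - 7/2) = -2*(-7/2 + n + 1/(2*n)) = 7 - 1/n - 2*n)
o = -251713/6 (o = (-1222 + 830)*(107 + 1/48) = -392*(107 + 1/48) = -392*5137/48 = -251713/6 ≈ -41952.)
J(1)*o = (7 - 1/1 - 2*1)*(-251713/6) = (7 - 1*1 - 2)*(-251713/6) = (7 - 1 - 2)*(-251713/6) = 4*(-251713/6) = -503426/3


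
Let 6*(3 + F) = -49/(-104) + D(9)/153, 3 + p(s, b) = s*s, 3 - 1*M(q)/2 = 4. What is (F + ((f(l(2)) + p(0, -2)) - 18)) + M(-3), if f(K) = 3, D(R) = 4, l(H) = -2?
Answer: -2187943/95472 ≈ -22.917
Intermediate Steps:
M(q) = -2 (M(q) = 6 - 2*4 = 6 - 8 = -2)
p(s, b) = -3 + s² (p(s, b) = -3 + s*s = -3 + s²)
F = -278503/95472 (F = -3 + (-49/(-104) + 4/153)/6 = -3 + (-49*(-1/104) + 4*(1/153))/6 = -3 + (49/104 + 4/153)/6 = -3 + (⅙)*(7913/15912) = -3 + 7913/95472 = -278503/95472 ≈ -2.9171)
(F + ((f(l(2)) + p(0, -2)) - 18)) + M(-3) = (-278503/95472 + ((3 + (-3 + 0²)) - 18)) - 2 = (-278503/95472 + ((3 + (-3 + 0)) - 18)) - 2 = (-278503/95472 + ((3 - 3) - 18)) - 2 = (-278503/95472 + (0 - 18)) - 2 = (-278503/95472 - 18) - 2 = -1996999/95472 - 2 = -2187943/95472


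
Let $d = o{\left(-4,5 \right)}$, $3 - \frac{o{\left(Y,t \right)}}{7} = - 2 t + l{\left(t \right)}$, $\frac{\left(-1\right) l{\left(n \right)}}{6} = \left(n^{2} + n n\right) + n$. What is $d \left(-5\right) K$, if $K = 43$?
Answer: $-516215$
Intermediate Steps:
$l{\left(n \right)} = - 12 n^{2} - 6 n$ ($l{\left(n \right)} = - 6 \left(\left(n^{2} + n n\right) + n\right) = - 6 \left(\left(n^{2} + n^{2}\right) + n\right) = - 6 \left(2 n^{2} + n\right) = - 6 \left(n + 2 n^{2}\right) = - 12 n^{2} - 6 n$)
$o{\left(Y,t \right)} = 21 + 14 t + 42 t \left(1 + 2 t\right)$ ($o{\left(Y,t \right)} = 21 - 7 \left(- 2 t - 6 t \left(1 + 2 t\right)\right) = 21 + \left(14 t + 42 t \left(1 + 2 t\right)\right) = 21 + 14 t + 42 t \left(1 + 2 t\right)$)
$d = 2401$ ($d = 21 + 56 \cdot 5 + 84 \cdot 5^{2} = 21 + 280 + 84 \cdot 25 = 21 + 280 + 2100 = 2401$)
$d \left(-5\right) K = 2401 \left(-5\right) 43 = \left(-12005\right) 43 = -516215$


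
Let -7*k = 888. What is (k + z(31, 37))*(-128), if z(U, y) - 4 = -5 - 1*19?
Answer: 131584/7 ≈ 18798.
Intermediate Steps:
k = -888/7 (k = -⅐*888 = -888/7 ≈ -126.86)
z(U, y) = -20 (z(U, y) = 4 + (-5 - 1*19) = 4 + (-5 - 19) = 4 - 24 = -20)
(k + z(31, 37))*(-128) = (-888/7 - 20)*(-128) = -1028/7*(-128) = 131584/7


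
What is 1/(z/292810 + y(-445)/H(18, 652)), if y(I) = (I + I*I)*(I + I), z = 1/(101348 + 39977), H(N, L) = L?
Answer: -6745163839750/1819189309198537337 ≈ -3.7078e-6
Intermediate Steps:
z = 1/141325 ≈ 7.0759e-6
y(I) = 2*I*(I + I**2) (y(I) = (I + I**2)*(2*I) = 2*I*(I + I**2))
1/(z/292810 + y(-445)/H(18, 652)) = 1/((1/141325)/292810 + (2*(-445)**2*(1 - 445))/652) = 1/((1/141325)*(1/292810) + (2*198025*(-444))*(1/652)) = 1/(1/41381373250 - 175846200*1/652) = 1/(1/41381373250 - 43961550/163) = 1/(-1819189309198537337/6745163839750) = -6745163839750/1819189309198537337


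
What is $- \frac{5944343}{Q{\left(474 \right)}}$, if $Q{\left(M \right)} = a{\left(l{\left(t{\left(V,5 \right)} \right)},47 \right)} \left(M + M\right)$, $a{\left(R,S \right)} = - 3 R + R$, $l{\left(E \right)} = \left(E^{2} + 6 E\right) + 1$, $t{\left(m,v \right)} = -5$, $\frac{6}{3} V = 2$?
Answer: $- \frac{5944343}{7584} \approx -783.8$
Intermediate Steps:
$V = 1$ ($V = \frac{1}{2} \cdot 2 = 1$)
$l{\left(E \right)} = 1 + E^{2} + 6 E$
$a{\left(R,S \right)} = - 2 R$
$Q{\left(M \right)} = 16 M$ ($Q{\left(M \right)} = - 2 \left(1 + \left(-5\right)^{2} + 6 \left(-5\right)\right) \left(M + M\right) = - 2 \left(1 + 25 - 30\right) 2 M = \left(-2\right) \left(-4\right) 2 M = 8 \cdot 2 M = 16 M$)
$- \frac{5944343}{Q{\left(474 \right)}} = - \frac{5944343}{16 \cdot 474} = - \frac{5944343}{7584}$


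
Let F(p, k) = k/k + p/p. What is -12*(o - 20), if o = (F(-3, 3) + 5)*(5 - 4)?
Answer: 156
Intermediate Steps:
F(p, k) = 2 (F(p, k) = 1 + 1 = 2)
o = 7 (o = (2 + 5)*(5 - 4) = 7*1 = 7)
-12*(o - 20) = -12*(7 - 20) = -12*(-13) = 156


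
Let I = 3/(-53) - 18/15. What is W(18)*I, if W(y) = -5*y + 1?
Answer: 29637/265 ≈ 111.84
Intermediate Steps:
W(y) = 1 - 5*y
I = -333/265 (I = 3*(-1/53) - 18*1/15 = -3/53 - 6/5 = -333/265 ≈ -1.2566)
W(18)*I = (1 - 5*18)*(-333/265) = (1 - 90)*(-333/265) = -89*(-333/265) = 29637/265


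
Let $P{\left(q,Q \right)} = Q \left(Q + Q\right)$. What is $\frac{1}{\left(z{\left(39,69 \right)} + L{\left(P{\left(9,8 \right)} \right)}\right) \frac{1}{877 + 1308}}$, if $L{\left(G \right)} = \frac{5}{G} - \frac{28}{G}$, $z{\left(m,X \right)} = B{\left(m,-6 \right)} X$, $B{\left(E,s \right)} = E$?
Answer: $\frac{2432}{2995} \approx 0.81202$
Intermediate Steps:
$z{\left(m,X \right)} = X m$ ($z{\left(m,X \right)} = m X = X m$)
$P{\left(q,Q \right)} = 2 Q^{2}$ ($P{\left(q,Q \right)} = Q 2 Q = 2 Q^{2}$)
$L{\left(G \right)} = - \frac{23}{G}$
$\frac{1}{\left(z{\left(39,69 \right)} + L{\left(P{\left(9,8 \right)} \right)}\right) \frac{1}{877 + 1308}} = \frac{1}{\left(69 \cdot 39 - \frac{23}{2 \cdot 8^{2}}\right) \frac{1}{877 + 1308}} = \frac{1}{\left(2691 - \frac{23}{2 \cdot 64}\right) \frac{1}{2185}} = \frac{1}{\left(2691 - \frac{23}{128}\right) \frac{1}{2185}} = \frac{1}{\frac{344425}{128} \cdot \frac{1}{2185}} = \frac{1}{\frac{2995}{2432}} = \frac{2432}{2995}$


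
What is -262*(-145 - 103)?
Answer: 64976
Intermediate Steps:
-262*(-145 - 103) = -262*(-248) = 64976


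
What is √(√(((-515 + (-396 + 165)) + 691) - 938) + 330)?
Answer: √(330 + I*√993) ≈ 18.187 + 0.86635*I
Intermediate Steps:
√(√(((-515 + (-396 + 165)) + 691) - 938) + 330) = √(√(((-515 - 231) + 691) - 938) + 330) = √(√((-746 + 691) - 938) + 330) = √(√(-55 - 938) + 330) = √(√(-993) + 330) = √(I*√993 + 330) = √(330 + I*√993)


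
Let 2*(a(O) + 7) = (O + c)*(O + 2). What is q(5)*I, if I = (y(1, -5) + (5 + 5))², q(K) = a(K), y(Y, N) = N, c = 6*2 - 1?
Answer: 1225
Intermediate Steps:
c = 11 (c = 12 - 1 = 11)
a(O) = -7 + (2 + O)*(11 + O)/2 (a(O) = -7 + ((O + 11)*(O + 2))/2 = -7 + ((11 + O)*(2 + O))/2 = -7 + ((2 + O)*(11 + O))/2 = -7 + (2 + O)*(11 + O)/2)
q(K) = 4 + K²/2 + 13*K/2
I = 25 (I = (-5 + (5 + 5))² = (-5 + 10)² = 5² = 25)
q(5)*I = (4 + (½)*5² + (13/2)*5)*25 = (4 + (½)*25 + 65/2)*25 = (4 + 25/2 + 65/2)*25 = 49*25 = 1225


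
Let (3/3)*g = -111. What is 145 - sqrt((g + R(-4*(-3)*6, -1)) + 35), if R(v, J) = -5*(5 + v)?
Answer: 145 - I*sqrt(461) ≈ 145.0 - 21.471*I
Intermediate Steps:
g = -111
R(v, J) = -25 - 5*v
145 - sqrt((g + R(-4*(-3)*6, -1)) + 35) = 145 - sqrt((-111 + (-25 - 5*(-4*(-3))*6)) + 35) = 145 - sqrt((-111 + (-25 - 60*6)) + 35) = 145 - sqrt((-111 + (-25 - 5*72)) + 35) = 145 - sqrt((-111 + (-25 - 360)) + 35) = 145 - sqrt((-111 - 385) + 35) = 145 - sqrt(-496 + 35) = 145 - sqrt(-461) = 145 - I*sqrt(461)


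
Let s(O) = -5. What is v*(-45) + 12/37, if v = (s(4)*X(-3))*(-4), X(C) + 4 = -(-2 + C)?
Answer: -33288/37 ≈ -899.68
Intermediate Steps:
X(C) = -2 - C (X(C) = -4 - (-2 + C) = -4 + (2 - C) = -2 - C)
v = 20 (v = -5*(-2 - 1*(-3))*(-4) = -5*(-2 + 3)*(-4) = -5*1*(-4) = -5*(-4) = 20)
v*(-45) + 12/37 = 20*(-45) + 12/37 = -900 + 12*(1/37) = -900 + 12/37 = -33288/37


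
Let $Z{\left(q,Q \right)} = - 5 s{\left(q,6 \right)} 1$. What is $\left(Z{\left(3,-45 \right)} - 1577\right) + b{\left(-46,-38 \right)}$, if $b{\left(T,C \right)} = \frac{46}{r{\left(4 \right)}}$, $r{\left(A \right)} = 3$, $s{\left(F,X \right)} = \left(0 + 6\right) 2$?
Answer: $- \frac{4865}{3} \approx -1621.7$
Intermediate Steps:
$s{\left(F,X \right)} = 12$ ($s{\left(F,X \right)} = 6 \cdot 2 = 12$)
$b{\left(T,C \right)} = \frac{46}{3}$
$Z{\left(q,Q \right)} = -60$ ($Z{\left(q,Q \right)} = \left(-5\right) 12 \cdot 1 = \left(-60\right) 1 = -60$)
$\left(Z{\left(3,-45 \right)} - 1577\right) + b{\left(-46,-38 \right)} = \left(-60 - 1577\right) + \frac{46}{3} = -1637 + \frac{46}{3} = - \frac{4865}{3}$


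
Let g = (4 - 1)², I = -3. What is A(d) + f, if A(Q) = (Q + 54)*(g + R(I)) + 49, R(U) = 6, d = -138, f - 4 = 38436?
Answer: 37229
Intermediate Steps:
f = 38440 (f = 4 + 38436 = 38440)
g = 9 (g = 3² = 9)
A(Q) = 859 + 15*Q (A(Q) = (Q + 54)*(9 + 6) + 49 = (54 + Q)*15 + 49 = (810 + 15*Q) + 49 = 859 + 15*Q)
A(d) + f = (859 + 15*(-138)) + 38440 = (859 - 2070) + 38440 = -1211 + 38440 = 37229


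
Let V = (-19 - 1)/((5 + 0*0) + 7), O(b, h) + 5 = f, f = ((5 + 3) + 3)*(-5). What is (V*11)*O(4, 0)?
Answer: 1100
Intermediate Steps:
f = -55 (f = (8 + 3)*(-5) = 11*(-5) = -55)
O(b, h) = -60 (O(b, h) = -5 - 55 = -60)
V = -5/3 (V = -20/((5 + 0) + 7) = -20/(5 + 7) = -20/12 = -20*1/12 = -5/3 ≈ -1.6667)
(V*11)*O(4, 0) = -5/3*11*(-60) = -55/3*(-60) = 1100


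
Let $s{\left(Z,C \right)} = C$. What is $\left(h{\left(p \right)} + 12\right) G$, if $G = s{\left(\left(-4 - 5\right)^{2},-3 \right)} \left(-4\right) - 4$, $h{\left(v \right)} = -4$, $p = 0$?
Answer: $64$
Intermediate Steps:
$G = 8$ ($G = \left(-3\right) \left(-4\right) - 4 = 12 - 4 = 8$)
$\left(h{\left(p \right)} + 12\right) G = \left(-4 + 12\right) 8 = 8 \cdot 8 = 64$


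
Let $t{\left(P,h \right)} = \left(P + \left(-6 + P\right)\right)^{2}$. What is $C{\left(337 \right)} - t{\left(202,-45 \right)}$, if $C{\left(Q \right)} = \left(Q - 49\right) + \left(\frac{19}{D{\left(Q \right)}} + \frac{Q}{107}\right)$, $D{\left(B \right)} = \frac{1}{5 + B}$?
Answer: $- \frac{16222789}{107} \approx -1.5161 \cdot 10^{5}$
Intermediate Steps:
$t{\left(P,h \right)} = \left(-6 + 2 P\right)^{2}$
$C{\left(Q \right)} = 46 + \frac{2141 Q}{107}$ ($C{\left(Q \right)} = \left(Q - 49\right) + \left(\frac{19}{\frac{1}{5 + Q}} + \frac{Q}{107}\right) = \left(-49 + Q\right) + \left(19 \left(5 + Q\right) + Q \frac{1}{107}\right) = \left(-49 + Q\right) + \left(\left(95 + 19 Q\right) + \frac{Q}{107}\right) = \left(-49 + Q\right) + \left(95 + \frac{2034 Q}{107}\right) = 46 + \frac{2141 Q}{107}$)
$C{\left(337 \right)} - t{\left(202,-45 \right)} = \left(46 + \frac{2141}{107} \cdot 337\right) - 4 \left(-3 + 202\right)^{2} = \left(46 + \frac{721517}{107}\right) - 4 \cdot 199^{2} = \frac{726439}{107} - 4 \cdot 39601 = \frac{726439}{107} - 158404 = - \frac{16222789}{107}$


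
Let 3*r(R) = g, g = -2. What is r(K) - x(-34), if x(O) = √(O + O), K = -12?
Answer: -⅔ - 2*I*√17 ≈ -0.66667 - 8.2462*I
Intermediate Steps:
r(R) = -⅔ (r(R) = (⅓)*(-2) = -⅔)
x(O) = √2*√O (x(O) = √(2*O) = √2*√O)
r(K) - x(-34) = -⅔ - √2*√(-34) = -⅔ - √2*I*√34 = -⅔ - 2*I*√17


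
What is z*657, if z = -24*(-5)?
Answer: 78840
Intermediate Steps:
z = 120
z*657 = 120*657 = 78840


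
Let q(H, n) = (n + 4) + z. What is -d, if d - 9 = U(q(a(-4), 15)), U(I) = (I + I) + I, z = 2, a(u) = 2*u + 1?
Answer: -72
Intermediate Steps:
a(u) = 1 + 2*u
q(H, n) = 6 + n (q(H, n) = (n + 4) + 2 = (4 + n) + 2 = 6 + n)
U(I) = 3*I (U(I) = 2*I + I = 3*I)
d = 72 (d = 9 + 3*(6 + 15) = 9 + 3*21 = 9 + 63 = 72)
-d = -1*72 = -72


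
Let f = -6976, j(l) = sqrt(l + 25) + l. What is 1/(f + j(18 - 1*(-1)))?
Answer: -6957/48399805 - 2*sqrt(11)/48399805 ≈ -0.00014388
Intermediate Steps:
j(l) = l + sqrt(25 + l) (j(l) = sqrt(25 + l) + l = l + sqrt(25 + l))
1/(f + j(18 - 1*(-1))) = 1/(-6976 + ((18 - 1*(-1)) + sqrt(25 + (18 - 1*(-1))))) = 1/(-6976 + ((18 + 1) + sqrt(25 + (18 + 1)))) = 1/(-6976 + (19 + sqrt(25 + 19))) = 1/(-6976 + (19 + sqrt(44))) = 1/(-6976 + (19 + 2*sqrt(11))) = 1/(-6957 + 2*sqrt(11))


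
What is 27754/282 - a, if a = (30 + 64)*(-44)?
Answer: 597053/141 ≈ 4234.4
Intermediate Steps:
a = -4136 (a = 94*(-44) = -4136)
27754/282 - a = 27754/282 - 1*(-4136) = 27754*(1/282) + 4136 = 13877/141 + 4136 = 597053/141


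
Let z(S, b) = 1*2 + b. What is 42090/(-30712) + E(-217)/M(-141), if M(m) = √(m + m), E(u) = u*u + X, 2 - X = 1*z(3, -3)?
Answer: -21045/15356 - 23546*I*√282/141 ≈ -1.3705 - 2804.3*I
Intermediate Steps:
z(S, b) = 2 + b
X = 3 (X = 2 - (2 - 3) = 2 - (-1) = 2 - 1*(-1) = 2 + 1 = 3)
E(u) = 3 + u² (E(u) = u*u + 3 = u² + 3 = 3 + u²)
M(m) = √2*√m (M(m) = √(2*m) = √2*√m)
42090/(-30712) + E(-217)/M(-141) = 42090/(-30712) + (3 + (-217)²)/((√2*√(-141))) = 42090*(-1/30712) + (3 + 47089)/((√2*(I*√141))) = -21045/15356 + 47092/((I*√282)) = -21045/15356 + 47092*(-I*√282/282) = -21045/15356 - 23546*I*√282/141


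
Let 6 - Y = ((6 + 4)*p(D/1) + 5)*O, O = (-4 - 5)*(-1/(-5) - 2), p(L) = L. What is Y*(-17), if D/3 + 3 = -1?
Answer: -31773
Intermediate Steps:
D = -12 (D = -9 + 3*(-1) = -9 - 3 = -12)
O = 81/5 (O = -9*(-1*(-⅕) - 2) = -9*(⅕ - 2) = -9*(-9/5) = 81/5 ≈ 16.200)
Y = 1869 (Y = 6 - ((6 + 4)*(-12/1) + 5)*81/5 = 6 - (10*(-12*1) + 5)*81/5 = 6 - (10*(-12) + 5)*81/5 = 6 - (-120 + 5)*81/5 = 6 - (-115)*81/5 = 6 - 1*(-1863) = 6 + 1863 = 1869)
Y*(-17) = 1869*(-17) = -31773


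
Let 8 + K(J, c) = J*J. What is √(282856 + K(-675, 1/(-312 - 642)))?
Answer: √738473 ≈ 859.34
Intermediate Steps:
K(J, c) = -8 + J² (K(J, c) = -8 + J*J = -8 + J²)
√(282856 + K(-675, 1/(-312 - 642))) = √(282856 + (-8 + (-675)²)) = √(282856 + (-8 + 455625)) = √(282856 + 455617) = √738473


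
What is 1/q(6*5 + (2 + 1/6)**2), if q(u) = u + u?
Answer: 18/1249 ≈ 0.014412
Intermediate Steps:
q(u) = 2*u
1/q(6*5 + (2 + 1/6)**2) = 1/(2*(6*5 + (2 + 1/6)**2)) = 1/(2*(30 + (2 + 1/6)**2)) = 1/(2*(30 + (13/6)**2)) = 1/(2*(30 + 169/36)) = 1/(2*(1249/36)) = 1/(1249/18) = 18/1249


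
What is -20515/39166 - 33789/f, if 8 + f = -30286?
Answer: 58491547/98874567 ≈ 0.59157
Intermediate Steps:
f = -30294 (f = -8 - 30286 = -30294)
-20515/39166 - 33789/f = -20515/39166 - 33789/(-30294) = -20515*1/39166 - 33789*(-1/30294) = -20515/39166 + 11263/10098 = 58491547/98874567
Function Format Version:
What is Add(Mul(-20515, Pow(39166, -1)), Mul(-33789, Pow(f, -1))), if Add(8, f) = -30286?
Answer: Rational(58491547, 98874567) ≈ 0.59157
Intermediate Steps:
f = -30294 (f = Add(-8, -30286) = -30294)
Add(Mul(-20515, Pow(39166, -1)), Mul(-33789, Pow(f, -1))) = Add(Mul(-20515, Pow(39166, -1)), Mul(-33789, Pow(-30294, -1))) = Add(Mul(-20515, Rational(1, 39166)), Mul(-33789, Rational(-1, 30294))) = Add(Rational(-20515, 39166), Rational(11263, 10098)) = Rational(58491547, 98874567)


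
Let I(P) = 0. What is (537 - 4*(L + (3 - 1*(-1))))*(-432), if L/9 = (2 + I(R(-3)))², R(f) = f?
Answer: -162864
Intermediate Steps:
L = 36 (L = 9*(2 + 0)² = 9*2² = 9*4 = 36)
(537 - 4*(L + (3 - 1*(-1))))*(-432) = (537 - 4*(36 + (3 - 1*(-1))))*(-432) = (537 - 4*(36 + (3 + 1)))*(-432) = (537 - 4*(36 + 4))*(-432) = (537 - 4*40)*(-432) = (537 - 160)*(-432) = 377*(-432) = -162864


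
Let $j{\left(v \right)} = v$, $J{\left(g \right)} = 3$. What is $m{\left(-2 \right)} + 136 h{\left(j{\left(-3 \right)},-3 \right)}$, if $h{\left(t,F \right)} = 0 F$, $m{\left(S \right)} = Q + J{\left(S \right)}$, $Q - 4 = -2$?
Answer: $5$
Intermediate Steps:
$Q = 2$ ($Q = 4 - 2 = 2$)
$m{\left(S \right)} = 5$ ($m{\left(S \right)} = 2 + 3 = 5$)
$h{\left(t,F \right)} = 0$
$m{\left(-2 \right)} + 136 h{\left(j{\left(-3 \right)},-3 \right)} = 5 + 136 \cdot 0 = 5 + 0 = 5$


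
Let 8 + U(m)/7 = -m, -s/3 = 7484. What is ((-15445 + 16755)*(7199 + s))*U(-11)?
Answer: -419610030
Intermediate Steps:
s = -22452 (s = -3*7484 = -22452)
U(m) = -56 - 7*m (U(m) = -56 + 7*(-m) = -56 - 7*m)
((-15445 + 16755)*(7199 + s))*U(-11) = ((-15445 + 16755)*(7199 - 22452))*(-56 - 7*(-11)) = (1310*(-15253))*(-56 + 77) = -19981430*21 = -419610030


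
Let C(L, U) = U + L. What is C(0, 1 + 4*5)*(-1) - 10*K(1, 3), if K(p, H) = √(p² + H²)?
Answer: -21 - 10*√10 ≈ -52.623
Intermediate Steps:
C(L, U) = L + U
K(p, H) = √(H² + p²)
C(0, 1 + 4*5)*(-1) - 10*K(1, 3) = (0 + (1 + 4*5))*(-1) - 10*√(3² + 1²) = (0 + (1 + 20))*(-1) - 10*√(9 + 1) = (0 + 21)*(-1) - 10*√10 = 21*(-1) - 10*√10 = -21 - 10*√10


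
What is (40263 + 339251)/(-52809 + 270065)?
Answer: 189757/108628 ≈ 1.7469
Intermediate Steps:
(40263 + 339251)/(-52809 + 270065) = 379514/217256 = 379514*(1/217256) = 189757/108628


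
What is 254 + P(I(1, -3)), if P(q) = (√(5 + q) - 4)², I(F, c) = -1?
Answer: 258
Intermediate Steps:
P(q) = (-4 + √(5 + q))²
254 + P(I(1, -3)) = 254 + (-4 + √(5 - 1))² = 254 + (-4 + √4)² = 254 + (-4 + 2)² = 254 + (-2)² = 254 + 4 = 258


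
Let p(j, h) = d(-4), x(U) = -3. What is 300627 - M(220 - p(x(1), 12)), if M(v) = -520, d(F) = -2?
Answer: 301147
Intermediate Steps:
p(j, h) = -2
300627 - M(220 - p(x(1), 12)) = 300627 - 1*(-520) = 300627 + 520 = 301147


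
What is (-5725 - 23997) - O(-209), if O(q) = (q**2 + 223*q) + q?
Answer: -26587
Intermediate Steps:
O(q) = q**2 + 224*q
(-5725 - 23997) - O(-209) = (-5725 - 23997) - (-209)*(224 - 209) = -29722 - (-209)*15 = -29722 - 1*(-3135) = -29722 + 3135 = -26587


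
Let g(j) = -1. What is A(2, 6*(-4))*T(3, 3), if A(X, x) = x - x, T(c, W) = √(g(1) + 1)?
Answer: 0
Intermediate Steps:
T(c, W) = 0 (T(c, W) = √(-1 + 1) = √0 = 0)
A(X, x) = 0
A(2, 6*(-4))*T(3, 3) = 0*0 = 0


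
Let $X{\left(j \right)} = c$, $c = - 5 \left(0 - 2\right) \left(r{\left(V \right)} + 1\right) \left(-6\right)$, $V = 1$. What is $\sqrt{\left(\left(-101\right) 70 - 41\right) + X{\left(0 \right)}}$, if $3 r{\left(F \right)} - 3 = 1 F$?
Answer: $i \sqrt{7251} \approx 85.153 i$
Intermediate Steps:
$r{\left(F \right)} = 1 + \frac{F}{3}$ ($r{\left(F \right)} = 1 + \frac{1 F}{3} = 1 + \frac{F}{3}$)
$c = -140$ ($c = - 5 \left(0 - 2\right) \left(\left(1 + \frac{1}{3} \cdot 1\right) + 1\right) \left(-6\right) = - 5 \left(- 2 \left(\left(1 + \frac{1}{3}\right) + 1\right)\right) \left(-6\right) = - 5 \left(- 2 \left(\frac{4}{3} + 1\right)\right) \left(-6\right) = - 5 \left(\left(-2\right) \frac{7}{3}\right) \left(-6\right) = \left(-5\right) \left(- \frac{14}{3}\right) \left(-6\right) = \frac{70}{3} \left(-6\right) = -140$)
$X{\left(j \right)} = -140$
$\sqrt{\left(\left(-101\right) 70 - 41\right) + X{\left(0 \right)}} = \sqrt{\left(\left(-101\right) 70 - 41\right) - 140} = \sqrt{\left(-7070 - 41\right) - 140} = \sqrt{-7111 - 140} = \sqrt{-7251} = i \sqrt{7251}$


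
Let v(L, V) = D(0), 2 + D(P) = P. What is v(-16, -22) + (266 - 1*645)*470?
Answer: -178132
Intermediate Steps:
D(P) = -2 + P
v(L, V) = -2 (v(L, V) = -2 + 0 = -2)
v(-16, -22) + (266 - 1*645)*470 = -2 + (266 - 1*645)*470 = -2 + (266 - 645)*470 = -2 - 379*470 = -2 - 178130 = -178132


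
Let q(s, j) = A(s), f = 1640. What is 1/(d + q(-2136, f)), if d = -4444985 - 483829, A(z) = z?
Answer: -1/4930950 ≈ -2.0280e-7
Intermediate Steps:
q(s, j) = s
d = -4928814
1/(d + q(-2136, f)) = 1/(-4928814 - 2136) = 1/(-4930950) = -1/4930950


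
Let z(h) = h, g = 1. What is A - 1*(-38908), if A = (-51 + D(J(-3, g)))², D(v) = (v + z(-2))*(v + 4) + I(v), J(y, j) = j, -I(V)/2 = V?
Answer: 42272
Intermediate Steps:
I(V) = -2*V
D(v) = -2*v + (-2 + v)*(4 + v) (D(v) = (v - 2)*(v + 4) - 2*v = (-2 + v)*(4 + v) - 2*v = -2*v + (-2 + v)*(4 + v))
A = 3364 (A = (-51 + (-8 + 1²))² = (-51 + (-8 + 1))² = (-51 - 7)² = (-58)² = 3364)
A - 1*(-38908) = 3364 - 1*(-38908) = 3364 + 38908 = 42272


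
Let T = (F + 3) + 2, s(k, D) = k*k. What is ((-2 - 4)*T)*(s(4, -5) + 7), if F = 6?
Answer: -1518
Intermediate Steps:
s(k, D) = k²
T = 11 (T = (6 + 3) + 2 = 9 + 2 = 11)
((-2 - 4)*T)*(s(4, -5) + 7) = ((-2 - 4)*11)*(4² + 7) = (-6*11)*(16 + 7) = -66*23 = -1518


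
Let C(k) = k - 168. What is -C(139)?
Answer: 29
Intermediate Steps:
C(k) = -168 + k
-C(139) = -(-168 + 139) = -1*(-29) = 29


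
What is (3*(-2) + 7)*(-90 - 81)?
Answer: -171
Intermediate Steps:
(3*(-2) + 7)*(-90 - 81) = (-6 + 7)*(-171) = 1*(-171) = -171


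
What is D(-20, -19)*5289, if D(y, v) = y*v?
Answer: 2009820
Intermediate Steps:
D(y, v) = v*y
D(-20, -19)*5289 = -19*(-20)*5289 = 380*5289 = 2009820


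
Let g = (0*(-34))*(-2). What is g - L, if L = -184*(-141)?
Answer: -25944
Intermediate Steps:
g = 0 (g = 0*(-2) = 0)
L = 25944
g - L = 0 - 1*25944 = 0 - 25944 = -25944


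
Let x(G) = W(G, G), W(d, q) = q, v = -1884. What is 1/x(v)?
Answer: -1/1884 ≈ -0.00053079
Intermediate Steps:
x(G) = G
1/x(v) = 1/(-1884) = -1/1884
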